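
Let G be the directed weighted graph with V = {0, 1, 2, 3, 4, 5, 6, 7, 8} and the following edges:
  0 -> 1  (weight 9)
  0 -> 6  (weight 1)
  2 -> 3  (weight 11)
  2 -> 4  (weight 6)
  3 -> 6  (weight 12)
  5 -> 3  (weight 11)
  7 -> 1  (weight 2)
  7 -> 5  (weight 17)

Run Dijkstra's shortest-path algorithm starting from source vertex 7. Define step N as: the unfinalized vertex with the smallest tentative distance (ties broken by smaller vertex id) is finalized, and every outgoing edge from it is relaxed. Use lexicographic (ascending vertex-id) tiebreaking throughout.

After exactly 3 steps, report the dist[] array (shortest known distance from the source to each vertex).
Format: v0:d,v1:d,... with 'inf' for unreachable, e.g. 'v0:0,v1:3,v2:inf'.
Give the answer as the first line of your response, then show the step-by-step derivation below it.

v0:inf,v1:2,v2:inf,v3:28,v4:inf,v5:17,v6:inf,v7:0,v8:inf

step 1: dist = v0:inf,v1:2,v2:inf,v3:inf,v4:inf,v5:17,v6:inf,v7:0,v8:inf
step 2: dist = v0:inf,v1:2,v2:inf,v3:inf,v4:inf,v5:17,v6:inf,v7:0,v8:inf
step 3: dist = v0:inf,v1:2,v2:inf,v3:28,v4:inf,v5:17,v6:inf,v7:0,v8:inf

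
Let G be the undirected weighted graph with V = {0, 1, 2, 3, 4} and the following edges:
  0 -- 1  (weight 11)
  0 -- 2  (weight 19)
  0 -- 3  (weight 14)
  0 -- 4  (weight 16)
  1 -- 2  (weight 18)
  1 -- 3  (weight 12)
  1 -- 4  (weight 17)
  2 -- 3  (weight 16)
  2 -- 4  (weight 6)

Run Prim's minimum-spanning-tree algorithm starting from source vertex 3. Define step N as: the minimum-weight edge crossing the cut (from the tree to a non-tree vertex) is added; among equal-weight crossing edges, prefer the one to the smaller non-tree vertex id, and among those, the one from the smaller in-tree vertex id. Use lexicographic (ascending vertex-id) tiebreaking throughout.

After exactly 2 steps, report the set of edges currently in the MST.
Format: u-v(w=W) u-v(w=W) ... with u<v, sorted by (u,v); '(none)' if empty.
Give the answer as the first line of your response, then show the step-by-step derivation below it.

0-1(w=11) 1-3(w=12)

step 1: add edge 1-3 (w=12); MST = {1-3(w=12)}
step 2: add edge 0-1 (w=11); MST = {0-1(w=11) 1-3(w=12)}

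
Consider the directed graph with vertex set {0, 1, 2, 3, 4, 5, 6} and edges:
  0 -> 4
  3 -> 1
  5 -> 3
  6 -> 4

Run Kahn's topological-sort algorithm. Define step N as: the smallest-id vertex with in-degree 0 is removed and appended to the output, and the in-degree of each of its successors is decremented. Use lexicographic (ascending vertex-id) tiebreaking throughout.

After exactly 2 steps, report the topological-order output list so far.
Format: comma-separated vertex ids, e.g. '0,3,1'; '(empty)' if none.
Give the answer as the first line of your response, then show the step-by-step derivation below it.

0,2

step 1: output 0; order=[0]; indeg=(0,1,0,1,1,0,0)
step 2: output 2; order=[0,2]; indeg=(0,1,0,1,1,0,0)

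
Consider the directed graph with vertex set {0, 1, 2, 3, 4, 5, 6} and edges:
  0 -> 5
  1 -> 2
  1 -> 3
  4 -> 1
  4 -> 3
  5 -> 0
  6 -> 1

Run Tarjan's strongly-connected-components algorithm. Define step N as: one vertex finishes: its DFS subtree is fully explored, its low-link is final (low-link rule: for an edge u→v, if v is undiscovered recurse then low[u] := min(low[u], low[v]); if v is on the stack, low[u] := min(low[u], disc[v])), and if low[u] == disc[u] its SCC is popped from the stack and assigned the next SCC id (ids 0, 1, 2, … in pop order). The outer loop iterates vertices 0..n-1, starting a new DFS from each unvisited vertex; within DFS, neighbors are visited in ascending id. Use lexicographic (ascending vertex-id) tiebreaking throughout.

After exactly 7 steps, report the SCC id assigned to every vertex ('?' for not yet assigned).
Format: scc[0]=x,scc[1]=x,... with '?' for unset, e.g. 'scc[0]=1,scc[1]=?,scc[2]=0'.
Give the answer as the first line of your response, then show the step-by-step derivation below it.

scc[0]=0,scc[1]=3,scc[2]=1,scc[3]=2,scc[4]=4,scc[5]=0,scc[6]=5

step 1: low=(low[0]=0,low[1]=?,low[2]=?,low[3]=?,low[4]=?,low[5]=0,low[6]=?); scc=(scc[0]=?,scc[1]=?,scc[2]=?,scc[3]=?,scc[4]=?,scc[5]=?,scc[6]=?)
step 2: low=(low[0]=0,low[1]=?,low[2]=?,low[3]=?,low[4]=?,low[5]=0,low[6]=?); scc=(scc[0]=0,scc[1]=?,scc[2]=?,scc[3]=?,scc[4]=?,scc[5]=0,scc[6]=?)
step 3: low=(low[0]=0,low[1]=2,low[2]=3,low[3]=?,low[4]=?,low[5]=0,low[6]=?); scc=(scc[0]=0,scc[1]=?,scc[2]=1,scc[3]=?,scc[4]=?,scc[5]=0,scc[6]=?)
step 4: low=(low[0]=0,low[1]=2,low[2]=3,low[3]=4,low[4]=?,low[5]=0,low[6]=?); scc=(scc[0]=0,scc[1]=?,scc[2]=1,scc[3]=2,scc[4]=?,scc[5]=0,scc[6]=?)
step 5: low=(low[0]=0,low[1]=2,low[2]=3,low[3]=4,low[4]=?,low[5]=0,low[6]=?); scc=(scc[0]=0,scc[1]=3,scc[2]=1,scc[3]=2,scc[4]=?,scc[5]=0,scc[6]=?)
step 6: low=(low[0]=0,low[1]=2,low[2]=3,low[3]=4,low[4]=5,low[5]=0,low[6]=?); scc=(scc[0]=0,scc[1]=3,scc[2]=1,scc[3]=2,scc[4]=4,scc[5]=0,scc[6]=?)
step 7: low=(low[0]=0,low[1]=2,low[2]=3,low[3]=4,low[4]=5,low[5]=0,low[6]=6); scc=(scc[0]=0,scc[1]=3,scc[2]=1,scc[3]=2,scc[4]=4,scc[5]=0,scc[6]=5)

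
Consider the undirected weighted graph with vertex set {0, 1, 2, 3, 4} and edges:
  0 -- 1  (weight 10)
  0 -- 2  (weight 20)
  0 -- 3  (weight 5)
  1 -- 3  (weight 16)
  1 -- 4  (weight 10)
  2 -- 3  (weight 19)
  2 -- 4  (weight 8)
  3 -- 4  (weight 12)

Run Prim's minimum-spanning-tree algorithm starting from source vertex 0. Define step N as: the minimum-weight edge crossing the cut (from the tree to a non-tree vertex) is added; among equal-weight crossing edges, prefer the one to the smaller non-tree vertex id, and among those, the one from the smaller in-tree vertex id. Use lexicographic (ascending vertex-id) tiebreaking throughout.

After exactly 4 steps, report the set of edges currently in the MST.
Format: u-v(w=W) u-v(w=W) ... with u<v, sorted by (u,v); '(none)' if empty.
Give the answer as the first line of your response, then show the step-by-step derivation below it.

0-1(w=10) 0-3(w=5) 1-4(w=10) 2-4(w=8)

step 1: add edge 0-3 (w=5); MST = {0-3(w=5)}
step 2: add edge 0-1 (w=10); MST = {0-1(w=10) 0-3(w=5)}
step 3: add edge 1-4 (w=10); MST = {0-1(w=10) 0-3(w=5) 1-4(w=10)}
step 4: add edge 2-4 (w=8); MST = {0-1(w=10) 0-3(w=5) 1-4(w=10) 2-4(w=8)}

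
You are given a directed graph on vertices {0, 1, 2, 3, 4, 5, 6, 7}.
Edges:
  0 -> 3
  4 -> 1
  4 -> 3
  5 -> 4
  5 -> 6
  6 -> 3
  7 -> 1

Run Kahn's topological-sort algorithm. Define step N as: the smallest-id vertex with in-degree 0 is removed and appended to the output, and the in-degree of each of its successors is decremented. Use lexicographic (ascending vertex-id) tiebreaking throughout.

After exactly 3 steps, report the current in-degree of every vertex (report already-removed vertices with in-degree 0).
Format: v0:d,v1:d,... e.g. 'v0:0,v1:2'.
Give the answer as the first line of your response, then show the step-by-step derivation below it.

v0:0,v1:2,v2:0,v3:2,v4:0,v5:0,v6:0,v7:0

step 1: output 0; order=[0]; indeg=(0,2,0,2,1,0,1,0)
step 2: output 2; order=[0,2]; indeg=(0,2,0,2,1,0,1,0)
step 3: output 5; order=[0,2,5]; indeg=(0,2,0,2,0,0,0,0)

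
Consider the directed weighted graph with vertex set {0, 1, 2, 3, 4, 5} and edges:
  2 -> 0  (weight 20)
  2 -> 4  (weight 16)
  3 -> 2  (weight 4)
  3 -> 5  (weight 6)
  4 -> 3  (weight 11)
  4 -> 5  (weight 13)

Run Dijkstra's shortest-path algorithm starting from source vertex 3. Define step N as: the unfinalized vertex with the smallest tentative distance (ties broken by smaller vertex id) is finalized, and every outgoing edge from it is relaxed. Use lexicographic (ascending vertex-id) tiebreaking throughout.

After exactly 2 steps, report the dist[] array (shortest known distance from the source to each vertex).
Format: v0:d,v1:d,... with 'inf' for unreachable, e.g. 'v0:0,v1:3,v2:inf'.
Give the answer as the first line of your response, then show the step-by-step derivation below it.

v0:24,v1:inf,v2:4,v3:0,v4:20,v5:6

step 1: dist = v0:inf,v1:inf,v2:4,v3:0,v4:inf,v5:6
step 2: dist = v0:24,v1:inf,v2:4,v3:0,v4:20,v5:6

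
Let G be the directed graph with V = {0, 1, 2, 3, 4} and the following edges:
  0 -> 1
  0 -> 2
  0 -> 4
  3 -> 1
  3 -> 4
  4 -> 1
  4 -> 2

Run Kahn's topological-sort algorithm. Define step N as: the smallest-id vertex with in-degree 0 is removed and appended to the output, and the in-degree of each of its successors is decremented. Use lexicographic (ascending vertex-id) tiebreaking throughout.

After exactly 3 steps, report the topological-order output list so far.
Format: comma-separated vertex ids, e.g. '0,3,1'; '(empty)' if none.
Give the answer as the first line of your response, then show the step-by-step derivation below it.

0,3,4

step 1: output 0; order=[0]; indeg=(0,2,1,0,1)
step 2: output 3; order=[0,3]; indeg=(0,1,1,0,0)
step 3: output 4; order=[0,3,4]; indeg=(0,0,0,0,0)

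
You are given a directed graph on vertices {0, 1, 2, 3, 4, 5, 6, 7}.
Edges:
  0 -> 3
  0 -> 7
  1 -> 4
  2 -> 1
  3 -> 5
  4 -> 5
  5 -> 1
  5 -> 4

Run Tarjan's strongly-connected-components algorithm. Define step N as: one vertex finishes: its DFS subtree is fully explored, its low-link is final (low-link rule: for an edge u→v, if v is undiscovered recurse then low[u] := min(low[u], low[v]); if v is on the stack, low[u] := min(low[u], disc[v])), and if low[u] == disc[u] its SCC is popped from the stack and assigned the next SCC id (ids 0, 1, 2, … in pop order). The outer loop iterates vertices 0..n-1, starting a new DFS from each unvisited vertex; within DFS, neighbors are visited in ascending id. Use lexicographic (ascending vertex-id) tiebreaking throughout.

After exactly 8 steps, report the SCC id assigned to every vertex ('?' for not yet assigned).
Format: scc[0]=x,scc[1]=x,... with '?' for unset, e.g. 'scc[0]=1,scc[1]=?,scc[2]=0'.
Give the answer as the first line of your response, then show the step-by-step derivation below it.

scc[0]=3,scc[1]=0,scc[2]=4,scc[3]=1,scc[4]=0,scc[5]=0,scc[6]=5,scc[7]=2

step 1: low=(low[0]=0,low[1]=3,low[2]=?,low[3]=1,low[4]=2,low[5]=2,low[6]=?,low[7]=?); scc=(scc[0]=?,scc[1]=?,scc[2]=?,scc[3]=?,scc[4]=?,scc[5]=?,scc[6]=?,scc[7]=?)
step 2: low=(low[0]=0,low[1]=2,low[2]=?,low[3]=1,low[4]=2,low[5]=2,low[6]=?,low[7]=?); scc=(scc[0]=?,scc[1]=?,scc[2]=?,scc[3]=?,scc[4]=?,scc[5]=?,scc[6]=?,scc[7]=?)
step 3: low=(low[0]=0,low[1]=2,low[2]=?,low[3]=1,low[4]=2,low[5]=2,low[6]=?,low[7]=?); scc=(scc[0]=?,scc[1]=0,scc[2]=?,scc[3]=?,scc[4]=0,scc[5]=0,scc[6]=?,scc[7]=?)
step 4: low=(low[0]=0,low[1]=2,low[2]=?,low[3]=1,low[4]=2,low[5]=2,low[6]=?,low[7]=?); scc=(scc[0]=?,scc[1]=0,scc[2]=?,scc[3]=1,scc[4]=0,scc[5]=0,scc[6]=?,scc[7]=?)
step 5: low=(low[0]=0,low[1]=2,low[2]=?,low[3]=1,low[4]=2,low[5]=2,low[6]=?,low[7]=5); scc=(scc[0]=?,scc[1]=0,scc[2]=?,scc[3]=1,scc[4]=0,scc[5]=0,scc[6]=?,scc[7]=2)
step 6: low=(low[0]=0,low[1]=2,low[2]=?,low[3]=1,low[4]=2,low[5]=2,low[6]=?,low[7]=5); scc=(scc[0]=3,scc[1]=0,scc[2]=?,scc[3]=1,scc[4]=0,scc[5]=0,scc[6]=?,scc[7]=2)
step 7: low=(low[0]=0,low[1]=2,low[2]=6,low[3]=1,low[4]=2,low[5]=2,low[6]=?,low[7]=5); scc=(scc[0]=3,scc[1]=0,scc[2]=4,scc[3]=1,scc[4]=0,scc[5]=0,scc[6]=?,scc[7]=2)
step 8: low=(low[0]=0,low[1]=2,low[2]=6,low[3]=1,low[4]=2,low[5]=2,low[6]=7,low[7]=5); scc=(scc[0]=3,scc[1]=0,scc[2]=4,scc[3]=1,scc[4]=0,scc[5]=0,scc[6]=5,scc[7]=2)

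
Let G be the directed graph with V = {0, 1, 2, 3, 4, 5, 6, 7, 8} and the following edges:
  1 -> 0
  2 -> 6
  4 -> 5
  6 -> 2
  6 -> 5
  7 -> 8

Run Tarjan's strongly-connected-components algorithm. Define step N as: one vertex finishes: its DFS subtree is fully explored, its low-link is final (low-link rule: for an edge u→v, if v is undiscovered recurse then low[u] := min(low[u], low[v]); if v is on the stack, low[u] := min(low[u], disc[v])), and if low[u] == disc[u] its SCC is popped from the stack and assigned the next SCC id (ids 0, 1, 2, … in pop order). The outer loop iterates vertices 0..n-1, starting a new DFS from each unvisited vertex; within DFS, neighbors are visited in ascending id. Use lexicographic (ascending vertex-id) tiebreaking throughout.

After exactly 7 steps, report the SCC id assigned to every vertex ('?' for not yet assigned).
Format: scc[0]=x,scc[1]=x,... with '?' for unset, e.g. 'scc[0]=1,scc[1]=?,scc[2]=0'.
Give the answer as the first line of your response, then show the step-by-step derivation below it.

scc[0]=0,scc[1]=1,scc[2]=3,scc[3]=4,scc[4]=5,scc[5]=2,scc[6]=3,scc[7]=?,scc[8]=?

step 1: low=(low[0]=0,low[1]=?,low[2]=?,low[3]=?,low[4]=?,low[5]=?,low[6]=?,low[7]=?,low[8]=?); scc=(scc[0]=0,scc[1]=?,scc[2]=?,scc[3]=?,scc[4]=?,scc[5]=?,scc[6]=?,scc[7]=?,scc[8]=?)
step 2: low=(low[0]=0,low[1]=1,low[2]=?,low[3]=?,low[4]=?,low[5]=?,low[6]=?,low[7]=?,low[8]=?); scc=(scc[0]=0,scc[1]=1,scc[2]=?,scc[3]=?,scc[4]=?,scc[5]=?,scc[6]=?,scc[7]=?,scc[8]=?)
step 3: low=(low[0]=0,low[1]=1,low[2]=2,low[3]=?,low[4]=?,low[5]=4,low[6]=2,low[7]=?,low[8]=?); scc=(scc[0]=0,scc[1]=1,scc[2]=?,scc[3]=?,scc[4]=?,scc[5]=2,scc[6]=?,scc[7]=?,scc[8]=?)
step 4: low=(low[0]=0,low[1]=1,low[2]=2,low[3]=?,low[4]=?,low[5]=4,low[6]=2,low[7]=?,low[8]=?); scc=(scc[0]=0,scc[1]=1,scc[2]=?,scc[3]=?,scc[4]=?,scc[5]=2,scc[6]=?,scc[7]=?,scc[8]=?)
step 5: low=(low[0]=0,low[1]=1,low[2]=2,low[3]=?,low[4]=?,low[5]=4,low[6]=2,low[7]=?,low[8]=?); scc=(scc[0]=0,scc[1]=1,scc[2]=3,scc[3]=?,scc[4]=?,scc[5]=2,scc[6]=3,scc[7]=?,scc[8]=?)
step 6: low=(low[0]=0,low[1]=1,low[2]=2,low[3]=5,low[4]=?,low[5]=4,low[6]=2,low[7]=?,low[8]=?); scc=(scc[0]=0,scc[1]=1,scc[2]=3,scc[3]=4,scc[4]=?,scc[5]=2,scc[6]=3,scc[7]=?,scc[8]=?)
step 7: low=(low[0]=0,low[1]=1,low[2]=2,low[3]=5,low[4]=6,low[5]=4,low[6]=2,low[7]=?,low[8]=?); scc=(scc[0]=0,scc[1]=1,scc[2]=3,scc[3]=4,scc[4]=5,scc[5]=2,scc[6]=3,scc[7]=?,scc[8]=?)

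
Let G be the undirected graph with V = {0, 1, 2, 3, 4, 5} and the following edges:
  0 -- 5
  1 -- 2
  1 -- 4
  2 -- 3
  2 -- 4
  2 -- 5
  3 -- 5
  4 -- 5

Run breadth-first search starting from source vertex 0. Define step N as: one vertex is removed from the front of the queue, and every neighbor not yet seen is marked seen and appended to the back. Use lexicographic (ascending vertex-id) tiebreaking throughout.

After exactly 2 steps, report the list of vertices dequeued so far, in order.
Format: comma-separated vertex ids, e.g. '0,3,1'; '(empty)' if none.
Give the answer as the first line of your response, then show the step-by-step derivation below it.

0,5

step 1: dequeue 0; queue=[5]; order=0
step 2: dequeue 5; queue=[2,3,4]; order=0,5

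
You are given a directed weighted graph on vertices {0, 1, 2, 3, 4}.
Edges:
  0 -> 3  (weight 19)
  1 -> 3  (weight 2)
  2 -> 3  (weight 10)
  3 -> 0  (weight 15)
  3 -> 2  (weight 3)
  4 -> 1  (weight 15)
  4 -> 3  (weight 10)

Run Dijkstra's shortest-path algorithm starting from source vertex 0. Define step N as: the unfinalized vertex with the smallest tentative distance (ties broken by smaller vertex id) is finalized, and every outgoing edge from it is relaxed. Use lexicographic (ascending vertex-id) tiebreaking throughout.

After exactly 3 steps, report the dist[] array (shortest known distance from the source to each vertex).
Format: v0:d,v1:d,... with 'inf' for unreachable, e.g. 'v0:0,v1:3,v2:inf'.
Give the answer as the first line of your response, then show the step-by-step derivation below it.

v0:0,v1:inf,v2:22,v3:19,v4:inf

step 1: dist = v0:0,v1:inf,v2:inf,v3:19,v4:inf
step 2: dist = v0:0,v1:inf,v2:22,v3:19,v4:inf
step 3: dist = v0:0,v1:inf,v2:22,v3:19,v4:inf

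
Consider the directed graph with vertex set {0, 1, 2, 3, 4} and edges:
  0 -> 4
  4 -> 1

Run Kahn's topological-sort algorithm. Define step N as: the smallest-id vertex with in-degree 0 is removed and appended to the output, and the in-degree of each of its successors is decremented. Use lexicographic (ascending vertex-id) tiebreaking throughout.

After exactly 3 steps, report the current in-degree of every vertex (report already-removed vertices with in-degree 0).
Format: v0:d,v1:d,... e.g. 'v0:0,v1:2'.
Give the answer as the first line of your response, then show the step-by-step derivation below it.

v0:0,v1:1,v2:0,v3:0,v4:0

step 1: output 0; order=[0]; indeg=(0,1,0,0,0)
step 2: output 2; order=[0,2]; indeg=(0,1,0,0,0)
step 3: output 3; order=[0,2,3]; indeg=(0,1,0,0,0)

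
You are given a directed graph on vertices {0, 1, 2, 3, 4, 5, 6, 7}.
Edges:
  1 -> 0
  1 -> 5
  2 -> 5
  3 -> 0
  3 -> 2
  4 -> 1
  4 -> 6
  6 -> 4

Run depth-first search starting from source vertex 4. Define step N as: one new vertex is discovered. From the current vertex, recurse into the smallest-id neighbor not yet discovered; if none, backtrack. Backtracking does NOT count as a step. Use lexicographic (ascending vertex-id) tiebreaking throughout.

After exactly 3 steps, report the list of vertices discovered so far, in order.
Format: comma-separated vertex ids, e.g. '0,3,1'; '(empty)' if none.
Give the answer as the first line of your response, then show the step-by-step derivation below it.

4,1,0

step 1: discover 4; path=4; order=4
step 2: discover 1; path=4>1; order=4,1
step 3: discover 0; path=4>1>0; order=4,1,0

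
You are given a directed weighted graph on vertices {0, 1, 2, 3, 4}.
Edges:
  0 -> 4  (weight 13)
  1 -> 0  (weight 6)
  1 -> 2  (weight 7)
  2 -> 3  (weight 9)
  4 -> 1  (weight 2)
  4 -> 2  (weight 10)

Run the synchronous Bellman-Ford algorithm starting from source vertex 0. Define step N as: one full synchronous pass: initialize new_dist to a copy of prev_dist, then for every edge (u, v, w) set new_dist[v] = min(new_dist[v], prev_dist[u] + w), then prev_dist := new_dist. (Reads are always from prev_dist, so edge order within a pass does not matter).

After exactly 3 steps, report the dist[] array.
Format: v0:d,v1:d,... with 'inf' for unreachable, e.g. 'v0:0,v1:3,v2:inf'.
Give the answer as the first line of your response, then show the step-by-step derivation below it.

v0:0,v1:15,v2:22,v3:32,v4:13

step 1: dist = v0:0,v1:inf,v2:inf,v3:inf,v4:13
step 2: dist = v0:0,v1:15,v2:23,v3:inf,v4:13
step 3: dist = v0:0,v1:15,v2:22,v3:32,v4:13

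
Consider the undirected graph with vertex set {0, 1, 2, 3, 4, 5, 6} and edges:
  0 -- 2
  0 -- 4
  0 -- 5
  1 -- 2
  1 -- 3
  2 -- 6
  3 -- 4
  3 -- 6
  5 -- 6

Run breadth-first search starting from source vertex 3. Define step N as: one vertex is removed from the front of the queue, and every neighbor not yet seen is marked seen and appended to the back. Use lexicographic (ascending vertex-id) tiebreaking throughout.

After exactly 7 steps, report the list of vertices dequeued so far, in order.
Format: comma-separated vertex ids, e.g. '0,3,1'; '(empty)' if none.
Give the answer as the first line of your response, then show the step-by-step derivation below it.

3,1,4,6,2,0,5

step 1: dequeue 3; queue=[1,4,6]; order=3
step 2: dequeue 1; queue=[4,6,2]; order=3,1
step 3: dequeue 4; queue=[6,2,0]; order=3,1,4
step 4: dequeue 6; queue=[2,0,5]; order=3,1,4,6
step 5: dequeue 2; queue=[0,5]; order=3,1,4,6,2
step 6: dequeue 0; queue=[5]; order=3,1,4,6,2,0
step 7: dequeue 5; queue=[(empty)]; order=3,1,4,6,2,0,5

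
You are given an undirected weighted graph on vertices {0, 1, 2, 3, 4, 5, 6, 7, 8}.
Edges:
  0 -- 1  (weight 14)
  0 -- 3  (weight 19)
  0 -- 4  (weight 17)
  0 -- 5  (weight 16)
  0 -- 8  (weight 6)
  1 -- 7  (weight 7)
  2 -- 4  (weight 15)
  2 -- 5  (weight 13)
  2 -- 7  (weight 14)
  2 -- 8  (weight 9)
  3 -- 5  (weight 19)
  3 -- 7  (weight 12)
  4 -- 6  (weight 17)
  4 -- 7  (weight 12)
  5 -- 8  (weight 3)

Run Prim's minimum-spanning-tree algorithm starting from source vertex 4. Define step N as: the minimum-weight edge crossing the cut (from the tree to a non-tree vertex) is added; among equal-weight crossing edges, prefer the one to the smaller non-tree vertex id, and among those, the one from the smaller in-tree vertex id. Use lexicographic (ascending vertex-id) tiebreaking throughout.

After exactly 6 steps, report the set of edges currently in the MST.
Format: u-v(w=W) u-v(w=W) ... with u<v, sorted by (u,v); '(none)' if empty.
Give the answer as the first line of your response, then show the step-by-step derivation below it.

0-1(w=14) 0-8(w=6) 1-7(w=7) 3-7(w=12) 4-7(w=12) 5-8(w=3)

step 1: add edge 4-7 (w=12); MST = {4-7(w=12)}
step 2: add edge 1-7 (w=7); MST = {1-7(w=7) 4-7(w=12)}
step 3: add edge 3-7 (w=12); MST = {1-7(w=7) 3-7(w=12) 4-7(w=12)}
step 4: add edge 0-1 (w=14); MST = {0-1(w=14) 1-7(w=7) 3-7(w=12) 4-7(w=12)}
step 5: add edge 0-8 (w=6); MST = {0-1(w=14) 0-8(w=6) 1-7(w=7) 3-7(w=12) 4-7(w=12)}
step 6: add edge 5-8 (w=3); MST = {0-1(w=14) 0-8(w=6) 1-7(w=7) 3-7(w=12) 4-7(w=12) 5-8(w=3)}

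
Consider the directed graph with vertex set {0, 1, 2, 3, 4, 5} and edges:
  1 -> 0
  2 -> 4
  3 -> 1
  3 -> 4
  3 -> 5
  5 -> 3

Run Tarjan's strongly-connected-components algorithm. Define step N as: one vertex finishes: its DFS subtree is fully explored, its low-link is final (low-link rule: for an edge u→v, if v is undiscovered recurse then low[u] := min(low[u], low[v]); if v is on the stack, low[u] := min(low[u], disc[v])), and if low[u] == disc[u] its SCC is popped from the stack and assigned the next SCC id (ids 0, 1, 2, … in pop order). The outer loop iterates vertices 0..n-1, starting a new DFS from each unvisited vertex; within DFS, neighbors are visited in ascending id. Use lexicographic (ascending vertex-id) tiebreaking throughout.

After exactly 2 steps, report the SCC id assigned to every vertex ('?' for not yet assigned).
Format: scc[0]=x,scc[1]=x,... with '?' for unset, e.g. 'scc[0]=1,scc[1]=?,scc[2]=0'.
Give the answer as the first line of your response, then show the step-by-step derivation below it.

scc[0]=0,scc[1]=1,scc[2]=?,scc[3]=?,scc[4]=?,scc[5]=?

step 1: low=(low[0]=0,low[1]=?,low[2]=?,low[3]=?,low[4]=?,low[5]=?); scc=(scc[0]=0,scc[1]=?,scc[2]=?,scc[3]=?,scc[4]=?,scc[5]=?)
step 2: low=(low[0]=0,low[1]=1,low[2]=?,low[3]=?,low[4]=?,low[5]=?); scc=(scc[0]=0,scc[1]=1,scc[2]=?,scc[3]=?,scc[4]=?,scc[5]=?)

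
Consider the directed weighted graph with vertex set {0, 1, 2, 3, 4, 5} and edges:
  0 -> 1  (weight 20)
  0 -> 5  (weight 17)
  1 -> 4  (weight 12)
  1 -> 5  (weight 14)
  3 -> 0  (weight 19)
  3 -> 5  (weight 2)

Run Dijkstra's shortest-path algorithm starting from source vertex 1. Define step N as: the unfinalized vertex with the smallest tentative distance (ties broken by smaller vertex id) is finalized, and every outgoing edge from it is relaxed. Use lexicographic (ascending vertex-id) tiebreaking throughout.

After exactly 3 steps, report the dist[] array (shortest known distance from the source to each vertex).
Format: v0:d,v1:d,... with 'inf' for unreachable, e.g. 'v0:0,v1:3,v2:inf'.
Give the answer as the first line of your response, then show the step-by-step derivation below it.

v0:inf,v1:0,v2:inf,v3:inf,v4:12,v5:14

step 1: dist = v0:inf,v1:0,v2:inf,v3:inf,v4:12,v5:14
step 2: dist = v0:inf,v1:0,v2:inf,v3:inf,v4:12,v5:14
step 3: dist = v0:inf,v1:0,v2:inf,v3:inf,v4:12,v5:14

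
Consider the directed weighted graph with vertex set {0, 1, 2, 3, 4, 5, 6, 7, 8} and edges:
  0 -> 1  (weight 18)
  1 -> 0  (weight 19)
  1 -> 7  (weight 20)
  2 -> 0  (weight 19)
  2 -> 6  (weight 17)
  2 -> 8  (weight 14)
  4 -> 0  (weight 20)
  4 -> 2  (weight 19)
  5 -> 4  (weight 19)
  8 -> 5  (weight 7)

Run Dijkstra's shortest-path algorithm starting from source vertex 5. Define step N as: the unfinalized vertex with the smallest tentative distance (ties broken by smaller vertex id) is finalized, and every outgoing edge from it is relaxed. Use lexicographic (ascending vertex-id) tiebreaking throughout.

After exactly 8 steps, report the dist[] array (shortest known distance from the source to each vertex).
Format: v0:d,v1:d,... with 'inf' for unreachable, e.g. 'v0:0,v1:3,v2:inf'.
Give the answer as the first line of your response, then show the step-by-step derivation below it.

v0:39,v1:57,v2:38,v3:inf,v4:19,v5:0,v6:55,v7:77,v8:52

step 1: dist = v0:inf,v1:inf,v2:inf,v3:inf,v4:19,v5:0,v6:inf,v7:inf,v8:inf
step 2: dist = v0:39,v1:inf,v2:38,v3:inf,v4:19,v5:0,v6:inf,v7:inf,v8:inf
step 3: dist = v0:39,v1:inf,v2:38,v3:inf,v4:19,v5:0,v6:55,v7:inf,v8:52
step 4: dist = v0:39,v1:57,v2:38,v3:inf,v4:19,v5:0,v6:55,v7:inf,v8:52
step 5: dist = v0:39,v1:57,v2:38,v3:inf,v4:19,v5:0,v6:55,v7:inf,v8:52
step 6: dist = v0:39,v1:57,v2:38,v3:inf,v4:19,v5:0,v6:55,v7:inf,v8:52
step 7: dist = v0:39,v1:57,v2:38,v3:inf,v4:19,v5:0,v6:55,v7:77,v8:52
step 8: dist = v0:39,v1:57,v2:38,v3:inf,v4:19,v5:0,v6:55,v7:77,v8:52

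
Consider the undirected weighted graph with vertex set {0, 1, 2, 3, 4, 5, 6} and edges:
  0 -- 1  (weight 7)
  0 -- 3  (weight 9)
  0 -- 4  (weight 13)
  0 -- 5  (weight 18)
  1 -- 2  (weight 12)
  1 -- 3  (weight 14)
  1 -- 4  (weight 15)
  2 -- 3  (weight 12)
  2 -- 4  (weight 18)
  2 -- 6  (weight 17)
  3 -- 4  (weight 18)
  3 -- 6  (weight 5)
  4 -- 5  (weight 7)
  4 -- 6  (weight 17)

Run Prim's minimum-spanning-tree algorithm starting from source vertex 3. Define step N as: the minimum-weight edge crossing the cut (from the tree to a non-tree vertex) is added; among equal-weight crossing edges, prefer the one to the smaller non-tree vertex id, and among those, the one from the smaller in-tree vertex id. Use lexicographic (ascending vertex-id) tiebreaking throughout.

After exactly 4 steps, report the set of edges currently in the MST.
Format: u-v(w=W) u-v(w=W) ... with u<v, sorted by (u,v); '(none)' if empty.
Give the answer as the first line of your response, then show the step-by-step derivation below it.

0-1(w=7) 0-3(w=9) 1-2(w=12) 3-6(w=5)

step 1: add edge 3-6 (w=5); MST = {3-6(w=5)}
step 2: add edge 0-3 (w=9); MST = {0-3(w=9) 3-6(w=5)}
step 3: add edge 0-1 (w=7); MST = {0-1(w=7) 0-3(w=9) 3-6(w=5)}
step 4: add edge 1-2 (w=12); MST = {0-1(w=7) 0-3(w=9) 1-2(w=12) 3-6(w=5)}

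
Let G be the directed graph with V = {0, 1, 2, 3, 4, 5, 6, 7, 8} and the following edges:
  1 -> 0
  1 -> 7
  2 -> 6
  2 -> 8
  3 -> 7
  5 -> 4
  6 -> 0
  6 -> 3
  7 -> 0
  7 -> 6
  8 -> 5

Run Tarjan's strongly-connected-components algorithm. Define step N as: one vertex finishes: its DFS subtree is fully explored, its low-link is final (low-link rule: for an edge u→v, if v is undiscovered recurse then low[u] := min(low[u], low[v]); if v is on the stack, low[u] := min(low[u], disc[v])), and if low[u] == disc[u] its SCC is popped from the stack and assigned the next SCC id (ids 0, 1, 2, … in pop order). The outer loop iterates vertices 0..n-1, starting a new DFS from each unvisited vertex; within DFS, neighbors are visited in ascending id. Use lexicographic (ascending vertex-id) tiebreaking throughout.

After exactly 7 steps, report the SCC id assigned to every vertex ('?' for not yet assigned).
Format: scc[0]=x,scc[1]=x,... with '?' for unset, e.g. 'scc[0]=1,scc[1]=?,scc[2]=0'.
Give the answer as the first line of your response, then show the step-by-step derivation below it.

scc[0]=0,scc[1]=2,scc[2]=?,scc[3]=1,scc[4]=3,scc[5]=4,scc[6]=1,scc[7]=1,scc[8]=?

step 1: low=(low[0]=0,low[1]=?,low[2]=?,low[3]=?,low[4]=?,low[5]=?,low[6]=?,low[7]=?,low[8]=?); scc=(scc[0]=0,scc[1]=?,scc[2]=?,scc[3]=?,scc[4]=?,scc[5]=?,scc[6]=?,scc[7]=?,scc[8]=?)
step 2: low=(low[0]=0,low[1]=1,low[2]=?,low[3]=2,low[4]=?,low[5]=?,low[6]=3,low[7]=2,low[8]=?); scc=(scc[0]=0,scc[1]=?,scc[2]=?,scc[3]=?,scc[4]=?,scc[5]=?,scc[6]=?,scc[7]=?,scc[8]=?)
step 3: low=(low[0]=0,low[1]=1,low[2]=?,low[3]=2,low[4]=?,low[5]=?,low[6]=2,low[7]=2,low[8]=?); scc=(scc[0]=0,scc[1]=?,scc[2]=?,scc[3]=?,scc[4]=?,scc[5]=?,scc[6]=?,scc[7]=?,scc[8]=?)
step 4: low=(low[0]=0,low[1]=1,low[2]=?,low[3]=2,low[4]=?,low[5]=?,low[6]=2,low[7]=2,low[8]=?); scc=(scc[0]=0,scc[1]=?,scc[2]=?,scc[3]=1,scc[4]=?,scc[5]=?,scc[6]=1,scc[7]=1,scc[8]=?)
step 5: low=(low[0]=0,low[1]=1,low[2]=?,low[3]=2,low[4]=?,low[5]=?,low[6]=2,low[7]=2,low[8]=?); scc=(scc[0]=0,scc[1]=2,scc[2]=?,scc[3]=1,scc[4]=?,scc[5]=?,scc[6]=1,scc[7]=1,scc[8]=?)
step 6: low=(low[0]=0,low[1]=1,low[2]=5,low[3]=2,low[4]=8,low[5]=7,low[6]=2,low[7]=2,low[8]=6); scc=(scc[0]=0,scc[1]=2,scc[2]=?,scc[3]=1,scc[4]=3,scc[5]=?,scc[6]=1,scc[7]=1,scc[8]=?)
step 7: low=(low[0]=0,low[1]=1,low[2]=5,low[3]=2,low[4]=8,low[5]=7,low[6]=2,low[7]=2,low[8]=6); scc=(scc[0]=0,scc[1]=2,scc[2]=?,scc[3]=1,scc[4]=3,scc[5]=4,scc[6]=1,scc[7]=1,scc[8]=?)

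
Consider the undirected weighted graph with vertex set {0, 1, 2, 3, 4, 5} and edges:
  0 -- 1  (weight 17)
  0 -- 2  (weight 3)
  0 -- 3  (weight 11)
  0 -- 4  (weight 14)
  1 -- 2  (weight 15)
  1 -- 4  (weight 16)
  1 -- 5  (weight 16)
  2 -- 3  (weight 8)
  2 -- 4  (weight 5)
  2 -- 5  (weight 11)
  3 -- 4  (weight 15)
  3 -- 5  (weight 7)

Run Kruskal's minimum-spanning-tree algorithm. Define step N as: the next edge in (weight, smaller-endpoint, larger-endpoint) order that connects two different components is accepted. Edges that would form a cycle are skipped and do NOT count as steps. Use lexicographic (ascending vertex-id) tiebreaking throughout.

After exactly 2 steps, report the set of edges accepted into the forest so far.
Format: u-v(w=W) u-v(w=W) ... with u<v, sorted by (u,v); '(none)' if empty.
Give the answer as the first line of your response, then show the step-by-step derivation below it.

0-2(w=3) 2-4(w=5)

step 1: add edge 0-2 (w=3); MST = {0-2(w=3)}
step 2: add edge 2-4 (w=5); MST = {0-2(w=3) 2-4(w=5)}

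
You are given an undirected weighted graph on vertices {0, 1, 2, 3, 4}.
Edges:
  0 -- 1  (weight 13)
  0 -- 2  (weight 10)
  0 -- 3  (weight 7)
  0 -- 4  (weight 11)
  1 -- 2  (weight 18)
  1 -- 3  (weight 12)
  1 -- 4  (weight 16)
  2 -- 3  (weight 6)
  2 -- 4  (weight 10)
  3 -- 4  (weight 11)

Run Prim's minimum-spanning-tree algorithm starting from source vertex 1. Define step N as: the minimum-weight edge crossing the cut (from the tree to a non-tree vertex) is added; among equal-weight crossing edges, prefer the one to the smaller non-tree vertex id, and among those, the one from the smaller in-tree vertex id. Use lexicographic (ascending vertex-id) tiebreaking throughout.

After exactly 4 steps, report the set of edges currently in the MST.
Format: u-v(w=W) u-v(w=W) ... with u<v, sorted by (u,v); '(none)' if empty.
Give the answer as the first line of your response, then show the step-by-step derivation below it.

0-3(w=7) 1-3(w=12) 2-3(w=6) 2-4(w=10)

step 1: add edge 1-3 (w=12); MST = {1-3(w=12)}
step 2: add edge 2-3 (w=6); MST = {1-3(w=12) 2-3(w=6)}
step 3: add edge 0-3 (w=7); MST = {0-3(w=7) 1-3(w=12) 2-3(w=6)}
step 4: add edge 2-4 (w=10); MST = {0-3(w=7) 1-3(w=12) 2-3(w=6) 2-4(w=10)}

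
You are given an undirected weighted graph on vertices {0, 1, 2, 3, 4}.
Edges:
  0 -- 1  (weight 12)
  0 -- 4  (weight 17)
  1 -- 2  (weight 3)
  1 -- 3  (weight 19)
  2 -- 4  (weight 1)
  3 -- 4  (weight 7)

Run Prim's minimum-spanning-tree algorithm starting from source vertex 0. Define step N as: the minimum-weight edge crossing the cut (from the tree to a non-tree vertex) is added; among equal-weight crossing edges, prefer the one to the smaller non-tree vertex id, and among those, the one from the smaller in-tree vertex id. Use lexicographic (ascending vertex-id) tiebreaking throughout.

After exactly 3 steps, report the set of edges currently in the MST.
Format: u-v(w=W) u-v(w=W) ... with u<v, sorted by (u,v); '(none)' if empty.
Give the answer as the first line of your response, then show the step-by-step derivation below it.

0-1(w=12) 1-2(w=3) 2-4(w=1)

step 1: add edge 0-1 (w=12); MST = {0-1(w=12)}
step 2: add edge 1-2 (w=3); MST = {0-1(w=12) 1-2(w=3)}
step 3: add edge 2-4 (w=1); MST = {0-1(w=12) 1-2(w=3) 2-4(w=1)}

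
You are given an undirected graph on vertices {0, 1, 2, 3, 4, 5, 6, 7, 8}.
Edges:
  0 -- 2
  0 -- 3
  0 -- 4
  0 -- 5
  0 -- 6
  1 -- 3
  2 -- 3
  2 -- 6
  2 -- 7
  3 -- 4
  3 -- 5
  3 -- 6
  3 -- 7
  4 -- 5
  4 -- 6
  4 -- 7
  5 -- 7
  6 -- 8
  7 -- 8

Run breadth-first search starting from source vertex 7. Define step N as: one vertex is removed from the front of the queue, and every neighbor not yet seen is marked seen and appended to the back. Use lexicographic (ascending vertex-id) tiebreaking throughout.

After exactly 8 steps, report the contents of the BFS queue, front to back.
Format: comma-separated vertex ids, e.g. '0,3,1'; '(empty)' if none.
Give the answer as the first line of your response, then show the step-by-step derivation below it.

1

step 1: dequeue 7; queue=[2,3,4,5,8]; order=7
step 2: dequeue 2; queue=[3,4,5,8,0,6]; order=7,2
step 3: dequeue 3; queue=[4,5,8,0,6,1]; order=7,2,3
step 4: dequeue 4; queue=[5,8,0,6,1]; order=7,2,3,4
step 5: dequeue 5; queue=[8,0,6,1]; order=7,2,3,4,5
step 6: dequeue 8; queue=[0,6,1]; order=7,2,3,4,5,8
step 7: dequeue 0; queue=[6,1]; order=7,2,3,4,5,8,0
step 8: dequeue 6; queue=[1]; order=7,2,3,4,5,8,0,6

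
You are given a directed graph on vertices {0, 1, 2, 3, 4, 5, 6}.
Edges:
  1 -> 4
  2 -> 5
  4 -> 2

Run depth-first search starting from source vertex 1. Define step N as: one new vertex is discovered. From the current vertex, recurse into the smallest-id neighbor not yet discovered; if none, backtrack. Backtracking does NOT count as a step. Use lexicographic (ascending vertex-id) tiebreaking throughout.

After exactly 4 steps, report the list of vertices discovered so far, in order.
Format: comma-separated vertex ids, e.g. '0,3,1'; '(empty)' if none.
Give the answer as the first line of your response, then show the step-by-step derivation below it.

1,4,2,5

step 1: discover 1; path=1; order=1
step 2: discover 4; path=1>4; order=1,4
step 3: discover 2; path=1>4>2; order=1,4,2
step 4: discover 5; path=1>4>2>5; order=1,4,2,5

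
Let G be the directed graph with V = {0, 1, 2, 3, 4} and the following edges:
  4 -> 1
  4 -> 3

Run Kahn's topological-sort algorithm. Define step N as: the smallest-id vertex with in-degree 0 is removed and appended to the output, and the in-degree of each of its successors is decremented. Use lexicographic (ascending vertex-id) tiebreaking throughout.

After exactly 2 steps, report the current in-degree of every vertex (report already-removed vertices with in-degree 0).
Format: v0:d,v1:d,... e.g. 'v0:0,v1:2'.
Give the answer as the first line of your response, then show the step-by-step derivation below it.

v0:0,v1:1,v2:0,v3:1,v4:0

step 1: output 0; order=[0]; indeg=(0,1,0,1,0)
step 2: output 2; order=[0,2]; indeg=(0,1,0,1,0)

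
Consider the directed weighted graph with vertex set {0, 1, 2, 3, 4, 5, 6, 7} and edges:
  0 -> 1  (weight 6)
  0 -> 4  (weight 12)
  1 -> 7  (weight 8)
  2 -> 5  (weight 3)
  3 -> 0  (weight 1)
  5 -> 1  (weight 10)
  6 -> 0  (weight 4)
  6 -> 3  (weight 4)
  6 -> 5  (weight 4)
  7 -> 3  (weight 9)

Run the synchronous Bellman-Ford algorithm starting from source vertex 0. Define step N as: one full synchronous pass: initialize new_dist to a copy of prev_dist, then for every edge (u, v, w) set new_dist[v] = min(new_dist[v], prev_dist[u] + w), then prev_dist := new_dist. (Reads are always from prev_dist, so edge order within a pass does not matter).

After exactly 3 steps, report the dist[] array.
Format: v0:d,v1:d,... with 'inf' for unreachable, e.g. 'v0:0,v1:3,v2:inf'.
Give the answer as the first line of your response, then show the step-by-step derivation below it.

v0:0,v1:6,v2:inf,v3:23,v4:12,v5:inf,v6:inf,v7:14

step 1: dist = v0:0,v1:6,v2:inf,v3:inf,v4:12,v5:inf,v6:inf,v7:inf
step 2: dist = v0:0,v1:6,v2:inf,v3:inf,v4:12,v5:inf,v6:inf,v7:14
step 3: dist = v0:0,v1:6,v2:inf,v3:23,v4:12,v5:inf,v6:inf,v7:14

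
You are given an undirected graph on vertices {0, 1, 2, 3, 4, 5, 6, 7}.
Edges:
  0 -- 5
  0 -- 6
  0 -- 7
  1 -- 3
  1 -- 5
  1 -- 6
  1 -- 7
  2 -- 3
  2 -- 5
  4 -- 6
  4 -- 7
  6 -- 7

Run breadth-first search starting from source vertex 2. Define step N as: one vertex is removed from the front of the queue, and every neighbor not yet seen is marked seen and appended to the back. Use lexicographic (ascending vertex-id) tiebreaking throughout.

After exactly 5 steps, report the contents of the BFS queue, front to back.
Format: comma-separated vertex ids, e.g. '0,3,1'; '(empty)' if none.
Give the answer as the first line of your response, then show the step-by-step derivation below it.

6,7

step 1: dequeue 2; queue=[3,5]; order=2
step 2: dequeue 3; queue=[5,1]; order=2,3
step 3: dequeue 5; queue=[1,0]; order=2,3,5
step 4: dequeue 1; queue=[0,6,7]; order=2,3,5,1
step 5: dequeue 0; queue=[6,7]; order=2,3,5,1,0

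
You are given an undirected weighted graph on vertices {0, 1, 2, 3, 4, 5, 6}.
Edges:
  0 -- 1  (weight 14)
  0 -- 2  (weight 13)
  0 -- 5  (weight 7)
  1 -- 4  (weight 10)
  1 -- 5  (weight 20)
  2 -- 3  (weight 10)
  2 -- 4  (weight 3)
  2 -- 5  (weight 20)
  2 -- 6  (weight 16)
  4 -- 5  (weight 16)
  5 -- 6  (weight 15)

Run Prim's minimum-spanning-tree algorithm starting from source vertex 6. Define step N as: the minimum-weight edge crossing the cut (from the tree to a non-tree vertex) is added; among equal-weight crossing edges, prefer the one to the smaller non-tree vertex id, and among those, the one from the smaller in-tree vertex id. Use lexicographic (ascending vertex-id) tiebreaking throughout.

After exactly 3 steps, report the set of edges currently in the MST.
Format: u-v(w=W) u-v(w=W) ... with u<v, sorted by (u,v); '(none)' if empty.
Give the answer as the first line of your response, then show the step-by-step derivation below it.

0-2(w=13) 0-5(w=7) 5-6(w=15)

step 1: add edge 5-6 (w=15); MST = {5-6(w=15)}
step 2: add edge 0-5 (w=7); MST = {0-5(w=7) 5-6(w=15)}
step 3: add edge 0-2 (w=13); MST = {0-2(w=13) 0-5(w=7) 5-6(w=15)}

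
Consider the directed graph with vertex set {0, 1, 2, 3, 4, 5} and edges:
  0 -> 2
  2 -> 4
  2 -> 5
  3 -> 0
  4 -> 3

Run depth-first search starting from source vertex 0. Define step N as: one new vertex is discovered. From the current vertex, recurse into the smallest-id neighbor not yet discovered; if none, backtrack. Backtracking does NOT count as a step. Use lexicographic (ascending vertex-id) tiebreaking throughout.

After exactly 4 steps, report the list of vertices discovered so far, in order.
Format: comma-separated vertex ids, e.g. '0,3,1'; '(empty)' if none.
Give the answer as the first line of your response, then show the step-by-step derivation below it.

0,2,4,3

step 1: discover 0; path=0; order=0
step 2: discover 2; path=0>2; order=0,2
step 3: discover 4; path=0>2>4; order=0,2,4
step 4: discover 3; path=0>2>4>3; order=0,2,4,3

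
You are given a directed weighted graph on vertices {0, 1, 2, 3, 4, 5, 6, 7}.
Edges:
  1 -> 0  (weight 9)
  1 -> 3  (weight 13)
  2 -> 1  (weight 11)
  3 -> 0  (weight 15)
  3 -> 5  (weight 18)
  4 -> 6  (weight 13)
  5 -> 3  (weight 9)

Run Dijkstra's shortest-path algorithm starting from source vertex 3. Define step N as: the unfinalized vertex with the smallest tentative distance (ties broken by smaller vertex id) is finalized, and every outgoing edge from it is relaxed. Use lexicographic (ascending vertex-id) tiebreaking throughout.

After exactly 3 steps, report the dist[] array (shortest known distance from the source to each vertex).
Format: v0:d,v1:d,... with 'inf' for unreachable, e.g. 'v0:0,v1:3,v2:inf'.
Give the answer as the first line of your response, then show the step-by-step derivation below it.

v0:15,v1:inf,v2:inf,v3:0,v4:inf,v5:18,v6:inf,v7:inf

step 1: dist = v0:15,v1:inf,v2:inf,v3:0,v4:inf,v5:18,v6:inf,v7:inf
step 2: dist = v0:15,v1:inf,v2:inf,v3:0,v4:inf,v5:18,v6:inf,v7:inf
step 3: dist = v0:15,v1:inf,v2:inf,v3:0,v4:inf,v5:18,v6:inf,v7:inf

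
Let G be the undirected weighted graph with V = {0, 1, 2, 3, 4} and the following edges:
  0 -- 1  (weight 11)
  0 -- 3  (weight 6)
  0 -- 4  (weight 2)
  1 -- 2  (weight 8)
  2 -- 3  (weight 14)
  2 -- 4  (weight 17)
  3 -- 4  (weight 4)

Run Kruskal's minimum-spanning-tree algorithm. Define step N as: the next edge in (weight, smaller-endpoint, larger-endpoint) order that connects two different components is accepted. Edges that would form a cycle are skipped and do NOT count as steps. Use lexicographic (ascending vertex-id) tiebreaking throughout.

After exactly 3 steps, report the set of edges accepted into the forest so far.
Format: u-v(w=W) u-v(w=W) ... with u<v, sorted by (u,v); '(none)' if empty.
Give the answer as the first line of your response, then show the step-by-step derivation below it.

0-4(w=2) 1-2(w=8) 3-4(w=4)

step 1: add edge 0-4 (w=2); MST = {0-4(w=2)}
step 2: add edge 3-4 (w=4); MST = {0-4(w=2) 3-4(w=4)}
step 3: add edge 1-2 (w=8); MST = {0-4(w=2) 1-2(w=8) 3-4(w=4)}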